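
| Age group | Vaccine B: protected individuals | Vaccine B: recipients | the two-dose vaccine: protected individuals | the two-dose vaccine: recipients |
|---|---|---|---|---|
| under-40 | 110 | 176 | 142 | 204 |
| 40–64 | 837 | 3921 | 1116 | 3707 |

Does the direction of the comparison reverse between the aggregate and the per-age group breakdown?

No

Under-40: Vaccine B 110/176 = 62.5%, the two-dose vaccine 142/204 = 69.6% → the two-dose vaccine
40–64: Vaccine B 837/3921 = 21.3%, the two-dose vaccine 1116/3707 = 30.1% → the two-dose vaccine
Overall: Vaccine B 947/4097 = 23.1%, the two-dose vaccine 1258/3911 = 32.2% → the two-dose vaccine
The two-dose vaccine wins overall and in every age group — no reversal.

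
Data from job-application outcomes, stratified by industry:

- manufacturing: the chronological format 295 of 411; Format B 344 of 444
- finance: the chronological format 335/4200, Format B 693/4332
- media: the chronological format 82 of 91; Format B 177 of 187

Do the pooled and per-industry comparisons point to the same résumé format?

Yes

Manufacturing: the chronological format 295/411 = 71.8%, Format B 344/444 = 77.5% → Format B
Finance: the chronological format 335/4200 = 8.0%, Format B 693/4332 = 16.0% → Format B
Media: the chronological format 82/91 = 90.1%, Format B 177/187 = 94.7% → Format B
Overall: the chronological format 712/4702 = 15.1%, Format B 1214/4963 = 24.5% → Format B
Format B wins overall and in every industry group — no reversal.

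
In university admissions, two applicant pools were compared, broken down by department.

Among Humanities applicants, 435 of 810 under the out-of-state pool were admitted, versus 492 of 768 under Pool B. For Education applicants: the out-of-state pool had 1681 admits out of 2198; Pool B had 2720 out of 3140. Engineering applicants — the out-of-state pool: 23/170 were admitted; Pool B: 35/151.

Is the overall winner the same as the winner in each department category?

Yes

Humanities: the out-of-state pool 435/810 = 53.7%, Pool B 492/768 = 64.1% → Pool B
Education: the out-of-state pool 1681/2198 = 76.5%, Pool B 2720/3140 = 86.6% → Pool B
Engineering: the out-of-state pool 23/170 = 13.5%, Pool B 35/151 = 23.2% → Pool B
Overall: the out-of-state pool 2139/3178 = 67.3%, Pool B 3247/4059 = 80.0% → Pool B
Pool B wins overall and in every department group — no reversal.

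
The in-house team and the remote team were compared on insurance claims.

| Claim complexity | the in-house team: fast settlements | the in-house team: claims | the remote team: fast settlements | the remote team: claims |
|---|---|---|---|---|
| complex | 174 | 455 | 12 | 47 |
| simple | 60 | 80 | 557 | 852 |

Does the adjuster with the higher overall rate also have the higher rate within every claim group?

No

Complex: the in-house team 174/455 = 38.2%, the remote team 12/47 = 25.5% → the in-house team
Simple: the in-house team 60/80 = 75.0%, the remote team 557/852 = 65.4% → the in-house team
Overall: the in-house team 234/535 = 43.7%, the remote team 569/899 = 63.3% → the remote team
The in-house team wins each claim group but the remote team wins overall — the comparison reverses. The in-house team's claims skew toward complex, which has a lower base rate.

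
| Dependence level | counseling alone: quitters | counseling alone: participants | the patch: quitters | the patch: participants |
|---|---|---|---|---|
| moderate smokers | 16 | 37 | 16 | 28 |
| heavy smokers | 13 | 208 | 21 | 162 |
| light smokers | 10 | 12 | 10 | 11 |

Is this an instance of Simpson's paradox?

Moderate smokers: counseling alone 16/37 = 43.2%, the patch 16/28 = 57.1% → the patch
Heavy smokers: counseling alone 13/208 = 6.2%, the patch 21/162 = 13.0% → the patch
Light smokers: counseling alone 10/12 = 83.3%, the patch 10/11 = 90.9% → the patch
Overall: counseling alone 39/257 = 15.2%, the patch 47/201 = 23.4% → the patch
The patch wins overall and in every dependence group — no reversal.

No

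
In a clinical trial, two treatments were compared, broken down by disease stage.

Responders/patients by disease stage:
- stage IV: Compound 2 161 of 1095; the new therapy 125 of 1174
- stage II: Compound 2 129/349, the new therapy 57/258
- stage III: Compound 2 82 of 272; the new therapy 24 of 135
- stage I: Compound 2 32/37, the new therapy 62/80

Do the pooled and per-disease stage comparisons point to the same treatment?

Stage IV: Compound 2 161/1095 = 14.7%, the new therapy 125/1174 = 10.6% → Compound 2
Stage II: Compound 2 129/349 = 37.0%, the new therapy 57/258 = 22.1% → Compound 2
Stage III: Compound 2 82/272 = 30.1%, the new therapy 24/135 = 17.8% → Compound 2
Stage I: Compound 2 32/37 = 86.5%, the new therapy 62/80 = 77.5% → Compound 2
Overall: Compound 2 404/1753 = 23.0%, the new therapy 268/1647 = 16.3% → Compound 2
Compound 2 wins overall and in every disease group — no reversal.

Yes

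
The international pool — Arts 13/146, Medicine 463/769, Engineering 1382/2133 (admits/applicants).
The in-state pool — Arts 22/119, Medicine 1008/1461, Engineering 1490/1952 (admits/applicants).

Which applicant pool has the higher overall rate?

the in-state pool

Arts: the international pool 13/146 = 8.9%, the in-state pool 22/119 = 18.5% → the in-state pool
Medicine: the international pool 463/769 = 60.2%, the in-state pool 1008/1461 = 69.0% → the in-state pool
Engineering: the international pool 1382/2133 = 64.8%, the in-state pool 1490/1952 = 76.3% → the in-state pool
Overall: the international pool 1858/3048 = 61.0%, the in-state pool 2520/3532 = 71.3% → the in-state pool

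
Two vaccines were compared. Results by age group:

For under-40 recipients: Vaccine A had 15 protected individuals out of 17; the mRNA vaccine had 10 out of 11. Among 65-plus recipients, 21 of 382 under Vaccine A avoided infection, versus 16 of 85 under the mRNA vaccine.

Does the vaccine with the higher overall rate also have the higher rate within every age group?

Under-40: Vaccine A 15/17 = 88.2%, the mRNA vaccine 10/11 = 90.9% → the mRNA vaccine
65-plus: Vaccine A 21/382 = 5.5%, the mRNA vaccine 16/85 = 18.8% → the mRNA vaccine
Overall: Vaccine A 36/399 = 9.0%, the mRNA vaccine 26/96 = 27.1% → the mRNA vaccine
The mRNA vaccine wins overall and in every age group — no reversal.

Yes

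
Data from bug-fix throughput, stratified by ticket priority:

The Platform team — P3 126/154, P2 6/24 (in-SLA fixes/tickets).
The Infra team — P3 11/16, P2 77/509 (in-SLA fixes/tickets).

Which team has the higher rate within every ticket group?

P3: the Platform team 126/154 = 81.8%, the Infra team 11/16 = 68.8% → the Platform team
P2: the Platform team 6/24 = 25.0%, the Infra team 77/509 = 15.1% → the Platform team
The Platform team has the higher rate in both groups.

the Platform team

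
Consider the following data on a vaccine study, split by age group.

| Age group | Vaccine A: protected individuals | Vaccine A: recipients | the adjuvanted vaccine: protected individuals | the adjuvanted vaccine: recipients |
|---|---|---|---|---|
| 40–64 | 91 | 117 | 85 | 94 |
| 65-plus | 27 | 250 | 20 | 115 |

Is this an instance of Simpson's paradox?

No

40–64: Vaccine A 91/117 = 77.8%, the adjuvanted vaccine 85/94 = 90.4% → the adjuvanted vaccine
65-plus: Vaccine A 27/250 = 10.8%, the adjuvanted vaccine 20/115 = 17.4% → the adjuvanted vaccine
Overall: Vaccine A 118/367 = 32.2%, the adjuvanted vaccine 105/209 = 50.2% → the adjuvanted vaccine
The adjuvanted vaccine wins overall and in every age group — no reversal.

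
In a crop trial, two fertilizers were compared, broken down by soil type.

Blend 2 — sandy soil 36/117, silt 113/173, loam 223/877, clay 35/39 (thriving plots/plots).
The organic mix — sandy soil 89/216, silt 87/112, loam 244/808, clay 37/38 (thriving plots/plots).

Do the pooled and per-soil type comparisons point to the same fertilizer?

Sandy soil: Blend 2 36/117 = 30.8%, the organic mix 89/216 = 41.2% → the organic mix
Silt: Blend 2 113/173 = 65.3%, the organic mix 87/112 = 77.7% → the organic mix
Loam: Blend 2 223/877 = 25.4%, the organic mix 244/808 = 30.2% → the organic mix
Clay: Blend 2 35/39 = 89.7%, the organic mix 37/38 = 97.4% → the organic mix
Overall: Blend 2 407/1206 = 33.7%, the organic mix 457/1174 = 38.9% → the organic mix
The organic mix wins overall and in every soil group — no reversal.

Yes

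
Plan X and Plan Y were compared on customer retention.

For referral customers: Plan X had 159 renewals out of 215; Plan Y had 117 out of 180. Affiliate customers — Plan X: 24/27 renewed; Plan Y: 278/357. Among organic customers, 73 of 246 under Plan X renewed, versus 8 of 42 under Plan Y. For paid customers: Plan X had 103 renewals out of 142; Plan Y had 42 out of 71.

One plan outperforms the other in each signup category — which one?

Referral: Plan X 159/215 = 74.0%, Plan Y 117/180 = 65.0% → Plan X
Affiliate: Plan X 24/27 = 88.9%, Plan Y 278/357 = 77.9% → Plan X
Organic: Plan X 73/246 = 29.7%, Plan Y 8/42 = 19.0% → Plan X
Paid: Plan X 103/142 = 72.5%, Plan Y 42/71 = 59.2% → Plan X
Plan X has the higher rate in all 4 groups.

Plan X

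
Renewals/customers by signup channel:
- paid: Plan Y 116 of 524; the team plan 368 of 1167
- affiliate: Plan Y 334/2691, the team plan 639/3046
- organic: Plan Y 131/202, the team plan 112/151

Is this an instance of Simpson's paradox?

Paid: Plan Y 116/524 = 22.1%, the team plan 368/1167 = 31.5% → the team plan
Affiliate: Plan Y 334/2691 = 12.4%, the team plan 639/3046 = 21.0% → the team plan
Organic: Plan Y 131/202 = 64.9%, the team plan 112/151 = 74.2% → the team plan
Overall: Plan Y 581/3417 = 17.0%, the team plan 1119/4364 = 25.6% → the team plan
The team plan wins overall and in every signup group — no reversal.

No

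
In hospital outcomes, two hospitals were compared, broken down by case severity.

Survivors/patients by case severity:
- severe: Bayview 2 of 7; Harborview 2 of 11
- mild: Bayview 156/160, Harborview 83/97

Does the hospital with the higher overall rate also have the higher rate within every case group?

Severe: Bayview 2/7 = 28.6%, Harborview 2/11 = 18.2% → Bayview
Mild: Bayview 156/160 = 97.5%, Harborview 83/97 = 85.6% → Bayview
Overall: Bayview 158/167 = 94.6%, Harborview 85/108 = 78.7% → Bayview
Bayview wins overall and in every case group — no reversal.

Yes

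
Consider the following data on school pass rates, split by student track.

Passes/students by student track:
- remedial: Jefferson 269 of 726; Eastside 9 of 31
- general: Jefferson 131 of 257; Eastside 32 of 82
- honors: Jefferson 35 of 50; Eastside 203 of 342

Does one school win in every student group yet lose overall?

Yes

Remedial: Jefferson 269/726 = 37.1%, Eastside 9/31 = 29.0% → Jefferson
General: Jefferson 131/257 = 51.0%, Eastside 32/82 = 39.0% → Jefferson
Honors: Jefferson 35/50 = 70.0%, Eastside 203/342 = 59.4% → Jefferson
Overall: Jefferson 435/1033 = 42.1%, Eastside 244/455 = 53.6% → Eastside
Jefferson wins each student group but Eastside wins overall — the comparison reverses. Jefferson's students skew toward remedial, which has a lower base rate.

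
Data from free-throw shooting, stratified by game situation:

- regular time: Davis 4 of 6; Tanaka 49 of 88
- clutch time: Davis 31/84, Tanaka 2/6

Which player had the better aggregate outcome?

Regular time: Davis 4/6 = 66.7%, Tanaka 49/88 = 55.7% → Davis
Clutch time: Davis 31/84 = 36.9%, Tanaka 2/6 = 33.3% → Davis
Overall: Davis 35/90 = 38.9%, Tanaka 51/94 = 54.3% → Tanaka
(Davis wins every game group but Tanaka wins overall — Davis's attempts skew toward the low-rate clutch time group.)

Tanaka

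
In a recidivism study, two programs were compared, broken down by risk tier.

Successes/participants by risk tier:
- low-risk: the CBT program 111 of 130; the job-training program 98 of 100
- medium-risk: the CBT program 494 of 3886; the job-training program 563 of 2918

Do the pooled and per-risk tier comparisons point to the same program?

Yes

Low-risk: the CBT program 111/130 = 85.4%, the job-training program 98/100 = 98.0% → the job-training program
Medium-risk: the CBT program 494/3886 = 12.7%, the job-training program 563/2918 = 19.3% → the job-training program
Overall: the CBT program 605/4016 = 15.1%, the job-training program 661/3018 = 21.9% → the job-training program
The job-training program wins overall and in every risk group — no reversal.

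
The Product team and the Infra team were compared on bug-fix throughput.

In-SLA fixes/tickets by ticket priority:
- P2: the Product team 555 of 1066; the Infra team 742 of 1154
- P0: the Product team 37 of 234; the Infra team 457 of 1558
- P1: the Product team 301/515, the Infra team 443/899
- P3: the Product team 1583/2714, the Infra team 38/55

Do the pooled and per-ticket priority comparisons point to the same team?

No

P2: the Product team 555/1066 = 52.1%, the Infra team 742/1154 = 64.3% → the Infra team
P0: the Product team 37/234 = 15.8%, the Infra team 457/1558 = 29.3% → the Infra team
P1: the Product team 301/515 = 58.4%, the Infra team 443/899 = 49.3% → the Product team
P3: the Product team 1583/2714 = 58.3%, the Infra team 38/55 = 69.1% → the Infra team
Overall: the Product team 2476/4529 = 54.7%, the Infra team 1680/3666 = 45.8% → the Product team
Neither sweeps: the Product team wins 1 of 4 groups, the Infra team wins 3. The Product team wins overall but not every group — no Simpson reversal.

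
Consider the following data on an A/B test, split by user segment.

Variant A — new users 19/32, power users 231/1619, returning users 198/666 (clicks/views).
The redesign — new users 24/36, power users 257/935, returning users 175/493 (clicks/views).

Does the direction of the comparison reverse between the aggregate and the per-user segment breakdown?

New users: Variant A 19/32 = 59.4%, the redesign 24/36 = 66.7% → the redesign
Power users: Variant A 231/1619 = 14.3%, the redesign 257/935 = 27.5% → the redesign
Returning users: Variant A 198/666 = 29.7%, the redesign 175/493 = 35.5% → the redesign
Overall: Variant A 448/2317 = 19.3%, the redesign 456/1464 = 31.1% → the redesign
The redesign wins overall and in every user group — no reversal.

No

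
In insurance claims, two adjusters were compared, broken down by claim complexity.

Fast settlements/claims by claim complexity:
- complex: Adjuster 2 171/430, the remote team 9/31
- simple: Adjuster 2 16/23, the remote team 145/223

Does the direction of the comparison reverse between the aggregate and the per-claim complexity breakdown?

Yes

Complex: Adjuster 2 171/430 = 39.8%, the remote team 9/31 = 29.0% → Adjuster 2
Simple: Adjuster 2 16/23 = 69.6%, the remote team 145/223 = 65.0% → Adjuster 2
Overall: Adjuster 2 187/453 = 41.3%, the remote team 154/254 = 60.6% → the remote team
Adjuster 2 wins each claim group but the remote team wins overall — the comparison reverses. Adjuster 2's claims skew toward complex, which has a lower base rate.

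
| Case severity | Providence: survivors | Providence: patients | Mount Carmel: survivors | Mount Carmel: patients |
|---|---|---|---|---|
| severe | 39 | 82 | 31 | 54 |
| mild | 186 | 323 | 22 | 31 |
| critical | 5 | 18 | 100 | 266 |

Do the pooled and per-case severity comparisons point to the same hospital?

Severe: Providence 39/82 = 47.6%, Mount Carmel 31/54 = 57.4% → Mount Carmel
Mild: Providence 186/323 = 57.6%, Mount Carmel 22/31 = 71.0% → Mount Carmel
Critical: Providence 5/18 = 27.8%, Mount Carmel 100/266 = 37.6% → Mount Carmel
Overall: Providence 230/423 = 54.4%, Mount Carmel 153/351 = 43.6% → Providence
Mount Carmel wins each case group but Providence wins overall — the comparison reverses. Mount Carmel's patients skew toward critical, which has a lower base rate.

No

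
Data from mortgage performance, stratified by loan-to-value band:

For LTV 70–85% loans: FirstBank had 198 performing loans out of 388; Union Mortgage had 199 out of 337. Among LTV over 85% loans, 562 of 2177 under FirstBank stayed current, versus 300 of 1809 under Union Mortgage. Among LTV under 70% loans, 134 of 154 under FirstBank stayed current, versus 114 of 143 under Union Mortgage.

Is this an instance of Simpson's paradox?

No

LTV 70–85%: FirstBank 198/388 = 51.0%, Union Mortgage 199/337 = 59.1% → Union Mortgage
LTV over 85%: FirstBank 562/2177 = 25.8%, Union Mortgage 300/1809 = 16.6% → FirstBank
LTV under 70%: FirstBank 134/154 = 87.0%, Union Mortgage 114/143 = 79.7% → FirstBank
Overall: FirstBank 894/2719 = 32.9%, Union Mortgage 613/2289 = 26.8% → FirstBank
Neither sweeps: FirstBank wins 2 of 3 groups, Union Mortgage wins 1. FirstBank wins overall but not every group — no Simpson reversal.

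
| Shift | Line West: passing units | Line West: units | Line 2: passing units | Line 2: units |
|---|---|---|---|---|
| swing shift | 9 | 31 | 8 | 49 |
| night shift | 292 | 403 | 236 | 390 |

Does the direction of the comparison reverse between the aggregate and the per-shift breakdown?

No

Swing shift: Line West 9/31 = 29.0%, Line 2 8/49 = 16.3% → Line West
Night shift: Line West 292/403 = 72.5%, Line 2 236/390 = 60.5% → Line West
Overall: Line West 301/434 = 69.4%, Line 2 244/439 = 55.6% → Line West
Line West wins overall and in every shift group — no reversal.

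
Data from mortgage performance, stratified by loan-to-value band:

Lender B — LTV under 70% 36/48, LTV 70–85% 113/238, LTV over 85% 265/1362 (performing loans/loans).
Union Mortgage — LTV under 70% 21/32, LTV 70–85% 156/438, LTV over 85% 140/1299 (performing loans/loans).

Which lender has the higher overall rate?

Lender B

LTV under 70%: Lender B 36/48 = 75.0%, Union Mortgage 21/32 = 65.6% → Lender B
LTV 70–85%: Lender B 113/238 = 47.5%, Union Mortgage 156/438 = 35.6% → Lender B
LTV over 85%: Lender B 265/1362 = 19.5%, Union Mortgage 140/1299 = 10.8% → Lender B
Overall: Lender B 414/1648 = 25.1%, Union Mortgage 317/1769 = 17.9% → Lender B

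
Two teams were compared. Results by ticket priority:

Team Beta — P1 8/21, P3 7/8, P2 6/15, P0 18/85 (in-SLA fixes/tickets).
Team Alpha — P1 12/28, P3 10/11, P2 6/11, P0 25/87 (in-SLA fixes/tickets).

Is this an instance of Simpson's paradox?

P1: Team Beta 8/21 = 38.1%, Team Alpha 12/28 = 42.9% → Team Alpha
P3: Team Beta 7/8 = 87.5%, Team Alpha 10/11 = 90.9% → Team Alpha
P2: Team Beta 6/15 = 40.0%, Team Alpha 6/11 = 54.5% → Team Alpha
P0: Team Beta 18/85 = 21.2%, Team Alpha 25/87 = 28.7% → Team Alpha
Overall: Team Beta 39/129 = 30.2%, Team Alpha 53/137 = 38.7% → Team Alpha
Team Alpha wins overall and in every ticket group — no reversal.

No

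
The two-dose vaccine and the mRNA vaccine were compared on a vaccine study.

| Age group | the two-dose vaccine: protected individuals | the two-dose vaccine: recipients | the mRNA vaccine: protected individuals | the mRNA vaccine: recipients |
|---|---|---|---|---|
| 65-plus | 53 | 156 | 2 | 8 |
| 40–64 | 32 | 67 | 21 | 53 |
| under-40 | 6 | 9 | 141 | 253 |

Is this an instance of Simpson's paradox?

Yes

65-plus: the two-dose vaccine 53/156 = 34.0%, the mRNA vaccine 2/8 = 25.0% → the two-dose vaccine
40–64: the two-dose vaccine 32/67 = 47.8%, the mRNA vaccine 21/53 = 39.6% → the two-dose vaccine
Under-40: the two-dose vaccine 6/9 = 66.7%, the mRNA vaccine 141/253 = 55.7% → the two-dose vaccine
Overall: the two-dose vaccine 91/232 = 39.2%, the mRNA vaccine 164/314 = 52.2% → the mRNA vaccine
The two-dose vaccine wins each age group but the mRNA vaccine wins overall — the comparison reverses. The two-dose vaccine's recipients skew toward 65-plus, which has a lower base rate.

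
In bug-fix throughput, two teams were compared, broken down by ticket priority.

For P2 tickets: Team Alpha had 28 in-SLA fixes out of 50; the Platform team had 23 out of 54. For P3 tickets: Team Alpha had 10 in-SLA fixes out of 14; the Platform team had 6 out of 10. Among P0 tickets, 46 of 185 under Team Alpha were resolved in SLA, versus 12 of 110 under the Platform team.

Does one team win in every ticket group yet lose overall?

No

P2: Team Alpha 28/50 = 56.0%, the Platform team 23/54 = 42.6% → Team Alpha
P3: Team Alpha 10/14 = 71.4%, the Platform team 6/10 = 60.0% → Team Alpha
P0: Team Alpha 46/185 = 24.9%, the Platform team 12/110 = 10.9% → Team Alpha
Overall: Team Alpha 84/249 = 33.7%, the Platform team 41/174 = 23.6% → Team Alpha
Team Alpha wins overall and in every ticket group — no reversal.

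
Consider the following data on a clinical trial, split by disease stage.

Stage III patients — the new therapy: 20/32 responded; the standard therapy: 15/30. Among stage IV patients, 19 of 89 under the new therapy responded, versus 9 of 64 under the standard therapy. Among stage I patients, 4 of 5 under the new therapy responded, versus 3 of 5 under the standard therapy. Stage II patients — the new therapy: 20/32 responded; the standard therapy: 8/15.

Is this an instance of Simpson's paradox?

No

Stage III: the new therapy 20/32 = 62.5%, the standard therapy 15/30 = 50.0% → the new therapy
Stage IV: the new therapy 19/89 = 21.3%, the standard therapy 9/64 = 14.1% → the new therapy
Stage I: the new therapy 4/5 = 80.0%, the standard therapy 3/5 = 60.0% → the new therapy
Stage II: the new therapy 20/32 = 62.5%, the standard therapy 8/15 = 53.3% → the new therapy
Overall: the new therapy 63/158 = 39.9%, the standard therapy 35/114 = 30.7% → the new therapy
The new therapy wins overall and in every disease group — no reversal.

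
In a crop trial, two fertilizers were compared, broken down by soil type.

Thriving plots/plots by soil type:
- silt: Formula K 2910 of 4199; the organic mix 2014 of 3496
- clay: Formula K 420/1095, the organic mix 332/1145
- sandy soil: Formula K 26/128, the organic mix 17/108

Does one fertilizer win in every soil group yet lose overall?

Silt: Formula K 2910/4199 = 69.3%, the organic mix 2014/3496 = 57.6% → Formula K
Clay: Formula K 420/1095 = 38.4%, the organic mix 332/1145 = 29.0% → Formula K
Sandy soil: Formula K 26/128 = 20.3%, the organic mix 17/108 = 15.7% → Formula K
Overall: Formula K 3356/5422 = 61.9%, the organic mix 2363/4749 = 49.8% → Formula K
Formula K wins overall and in every soil group — no reversal.

No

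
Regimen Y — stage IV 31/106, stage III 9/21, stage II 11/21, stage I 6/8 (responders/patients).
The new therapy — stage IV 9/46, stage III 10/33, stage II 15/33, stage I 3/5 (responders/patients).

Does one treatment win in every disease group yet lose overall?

No

Stage IV: Regimen Y 31/106 = 29.2%, the new therapy 9/46 = 19.6% → Regimen Y
Stage III: Regimen Y 9/21 = 42.9%, the new therapy 10/33 = 30.3% → Regimen Y
Stage II: Regimen Y 11/21 = 52.4%, the new therapy 15/33 = 45.5% → Regimen Y
Stage I: Regimen Y 6/8 = 75.0%, the new therapy 3/5 = 60.0% → Regimen Y
Overall: Regimen Y 57/156 = 36.5%, the new therapy 37/117 = 31.6% → Regimen Y
Regimen Y wins overall and in every disease group — no reversal.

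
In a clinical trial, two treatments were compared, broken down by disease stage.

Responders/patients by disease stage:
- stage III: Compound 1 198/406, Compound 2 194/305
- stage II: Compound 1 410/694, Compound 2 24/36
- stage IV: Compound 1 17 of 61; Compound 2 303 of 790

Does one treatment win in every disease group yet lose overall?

Stage III: Compound 1 198/406 = 48.8%, Compound 2 194/305 = 63.6% → Compound 2
Stage II: Compound 1 410/694 = 59.1%, Compound 2 24/36 = 66.7% → Compound 2
Stage IV: Compound 1 17/61 = 27.9%, Compound 2 303/790 = 38.4% → Compound 2
Overall: Compound 1 625/1161 = 53.8%, Compound 2 521/1131 = 46.1% → Compound 1
Compound 2 wins each disease group but Compound 1 wins overall — the comparison reverses. Compound 2's patients skew toward stage IV, which has a lower base rate.

Yes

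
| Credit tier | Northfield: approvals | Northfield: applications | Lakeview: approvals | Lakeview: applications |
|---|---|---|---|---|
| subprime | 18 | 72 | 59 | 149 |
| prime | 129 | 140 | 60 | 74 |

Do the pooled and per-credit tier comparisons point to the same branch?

Subprime: Northfield 18/72 = 25.0%, Lakeview 59/149 = 39.6% → Lakeview
Prime: Northfield 129/140 = 92.1%, Lakeview 60/74 = 81.1% → Northfield
Overall: Northfield 147/212 = 69.3%, Lakeview 119/223 = 53.4% → Northfield
Neither sweeps: Northfield wins 1 of 2 groups, Lakeview wins 1. Northfield wins overall but not every group — no Simpson reversal.

No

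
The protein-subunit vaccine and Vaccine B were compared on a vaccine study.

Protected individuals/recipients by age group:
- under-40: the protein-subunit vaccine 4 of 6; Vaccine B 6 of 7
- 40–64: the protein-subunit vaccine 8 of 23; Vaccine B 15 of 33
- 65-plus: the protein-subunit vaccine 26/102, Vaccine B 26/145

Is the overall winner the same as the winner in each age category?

No

Under-40: the protein-subunit vaccine 4/6 = 66.7%, Vaccine B 6/7 = 85.7% → Vaccine B
40–64: the protein-subunit vaccine 8/23 = 34.8%, Vaccine B 15/33 = 45.5% → Vaccine B
65-plus: the protein-subunit vaccine 26/102 = 25.5%, Vaccine B 26/145 = 17.9% → the protein-subunit vaccine
Overall: the protein-subunit vaccine 38/131 = 29.0%, Vaccine B 47/185 = 25.4% → the protein-subunit vaccine
Neither sweeps: the protein-subunit vaccine wins 1 of 3 groups, Vaccine B wins 2. The protein-subunit vaccine wins overall but not every group — no Simpson reversal.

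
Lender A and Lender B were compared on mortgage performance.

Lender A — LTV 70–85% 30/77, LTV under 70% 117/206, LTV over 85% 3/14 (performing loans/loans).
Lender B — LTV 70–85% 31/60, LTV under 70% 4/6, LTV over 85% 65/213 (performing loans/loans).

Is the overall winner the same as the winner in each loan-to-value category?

LTV 70–85%: Lender A 30/77 = 39.0%, Lender B 31/60 = 51.7% → Lender B
LTV under 70%: Lender A 117/206 = 56.8%, Lender B 4/6 = 66.7% → Lender B
LTV over 85%: Lender A 3/14 = 21.4%, Lender B 65/213 = 30.5% → Lender B
Overall: Lender A 150/297 = 50.5%, Lender B 100/279 = 35.8% → Lender A
Lender B wins each loan-to-value group but Lender A wins overall — the comparison reverses. Lender B's loans skew toward LTV over 85%, which has a lower base rate.

No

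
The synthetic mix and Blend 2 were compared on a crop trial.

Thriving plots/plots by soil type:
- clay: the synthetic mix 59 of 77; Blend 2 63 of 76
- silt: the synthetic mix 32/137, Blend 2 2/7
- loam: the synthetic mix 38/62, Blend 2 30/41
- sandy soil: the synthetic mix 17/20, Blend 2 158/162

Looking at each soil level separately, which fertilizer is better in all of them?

Clay: the synthetic mix 59/77 = 76.6%, Blend 2 63/76 = 82.9% → Blend 2
Silt: the synthetic mix 32/137 = 23.4%, Blend 2 2/7 = 28.6% → Blend 2
Loam: the synthetic mix 38/62 = 61.3%, Blend 2 30/41 = 73.2% → Blend 2
Sandy soil: the synthetic mix 17/20 = 85.0%, Blend 2 158/162 = 97.5% → Blend 2
Blend 2 has the higher rate in all 4 groups.

Blend 2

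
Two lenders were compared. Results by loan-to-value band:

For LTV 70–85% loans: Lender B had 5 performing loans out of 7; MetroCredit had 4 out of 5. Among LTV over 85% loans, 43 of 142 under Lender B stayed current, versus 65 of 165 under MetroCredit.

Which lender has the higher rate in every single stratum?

LTV 70–85%: Lender B 5/7 = 71.4%, MetroCredit 4/5 = 80.0% → MetroCredit
LTV over 85%: Lender B 43/142 = 30.3%, MetroCredit 65/165 = 39.4% → MetroCredit
MetroCredit has the higher rate in both groups.

MetroCredit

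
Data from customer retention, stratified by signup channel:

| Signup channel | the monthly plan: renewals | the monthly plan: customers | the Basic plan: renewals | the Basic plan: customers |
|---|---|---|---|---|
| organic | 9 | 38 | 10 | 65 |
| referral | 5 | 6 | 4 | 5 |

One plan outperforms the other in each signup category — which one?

the monthly plan

Organic: the monthly plan 9/38 = 23.7%, the Basic plan 10/65 = 15.4% → the monthly plan
Referral: the monthly plan 5/6 = 83.3%, the Basic plan 4/5 = 80.0% → the monthly plan
The monthly plan has the higher rate in both groups.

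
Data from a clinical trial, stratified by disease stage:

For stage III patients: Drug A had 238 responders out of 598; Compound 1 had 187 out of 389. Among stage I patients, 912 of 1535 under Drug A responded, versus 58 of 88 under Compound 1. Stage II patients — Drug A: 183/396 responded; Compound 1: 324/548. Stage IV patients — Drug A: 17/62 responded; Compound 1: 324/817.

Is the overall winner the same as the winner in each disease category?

No

Stage III: Drug A 238/598 = 39.8%, Compound 1 187/389 = 48.1% → Compound 1
Stage I: Drug A 912/1535 = 59.4%, Compound 1 58/88 = 65.9% → Compound 1
Stage II: Drug A 183/396 = 46.2%, Compound 1 324/548 = 59.1% → Compound 1
Stage IV: Drug A 17/62 = 27.4%, Compound 1 324/817 = 39.7% → Compound 1
Overall: Drug A 1350/2591 = 52.1%, Compound 1 893/1842 = 48.5% → Drug A
Compound 1 wins each disease group but Drug A wins overall — the comparison reverses. Compound 1's patients skew toward stage IV, which has a lower base rate.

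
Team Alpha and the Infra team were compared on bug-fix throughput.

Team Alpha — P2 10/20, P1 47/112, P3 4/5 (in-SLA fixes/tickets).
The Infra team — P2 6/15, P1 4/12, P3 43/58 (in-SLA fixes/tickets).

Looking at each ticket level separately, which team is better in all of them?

Team Alpha

P2: Team Alpha 10/20 = 50.0%, the Infra team 6/15 = 40.0% → Team Alpha
P1: Team Alpha 47/112 = 42.0%, the Infra team 4/12 = 33.3% → Team Alpha
P3: Team Alpha 4/5 = 80.0%, the Infra team 43/58 = 74.1% → Team Alpha
Team Alpha has the higher rate in all 3 groups.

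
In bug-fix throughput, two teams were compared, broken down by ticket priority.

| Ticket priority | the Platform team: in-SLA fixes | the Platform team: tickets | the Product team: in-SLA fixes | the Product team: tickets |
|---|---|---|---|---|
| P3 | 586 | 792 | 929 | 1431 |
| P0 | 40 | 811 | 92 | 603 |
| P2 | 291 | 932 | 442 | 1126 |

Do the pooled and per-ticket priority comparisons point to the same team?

No

P3: the Platform team 586/792 = 74.0%, the Product team 929/1431 = 64.9% → the Platform team
P0: the Platform team 40/811 = 4.9%, the Product team 92/603 = 15.3% → the Product team
P2: the Platform team 291/932 = 31.2%, the Product team 442/1126 = 39.3% → the Product team
Overall: the Platform team 917/2535 = 36.2%, the Product team 1463/3160 = 46.3% → the Product team
Neither sweeps: the Platform team wins 1 of 3 groups, the Product team wins 2. The Product team wins overall but not every group — no Simpson reversal.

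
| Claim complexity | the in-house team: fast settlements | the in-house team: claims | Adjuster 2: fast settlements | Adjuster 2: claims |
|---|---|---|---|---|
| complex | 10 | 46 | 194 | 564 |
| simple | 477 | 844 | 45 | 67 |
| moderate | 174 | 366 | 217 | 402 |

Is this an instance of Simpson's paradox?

Complex: the in-house team 10/46 = 21.7%, Adjuster 2 194/564 = 34.4% → Adjuster 2
Simple: the in-house team 477/844 = 56.5%, Adjuster 2 45/67 = 67.2% → Adjuster 2
Moderate: the in-house team 174/366 = 47.5%, Adjuster 2 217/402 = 54.0% → Adjuster 2
Overall: the in-house team 661/1256 = 52.6%, Adjuster 2 456/1033 = 44.1% → the in-house team
Adjuster 2 wins each claim group but the in-house team wins overall — the comparison reverses. Adjuster 2's claims skew toward complex, which has a lower base rate.

Yes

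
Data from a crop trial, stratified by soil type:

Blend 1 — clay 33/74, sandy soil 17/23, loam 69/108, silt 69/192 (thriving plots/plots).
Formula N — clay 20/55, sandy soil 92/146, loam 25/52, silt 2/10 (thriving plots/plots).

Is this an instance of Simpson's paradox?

Yes

Clay: Blend 1 33/74 = 44.6%, Formula N 20/55 = 36.4% → Blend 1
Sandy soil: Blend 1 17/23 = 73.9%, Formula N 92/146 = 63.0% → Blend 1
Loam: Blend 1 69/108 = 63.9%, Formula N 25/52 = 48.1% → Blend 1
Silt: Blend 1 69/192 = 35.9%, Formula N 2/10 = 20.0% → Blend 1
Overall: Blend 1 188/397 = 47.4%, Formula N 139/263 = 52.9% → Formula N
Blend 1 wins each soil group but Formula N wins overall — the comparison reverses. Blend 1's plots skew toward silt, which has a lower base rate.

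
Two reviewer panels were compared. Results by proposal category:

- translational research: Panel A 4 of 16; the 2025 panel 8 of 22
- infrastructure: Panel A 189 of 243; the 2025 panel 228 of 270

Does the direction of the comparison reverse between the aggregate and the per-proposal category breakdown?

Translational research: Panel A 4/16 = 25.0%, the 2025 panel 8/22 = 36.4% → the 2025 panel
Infrastructure: Panel A 189/243 = 77.8%, the 2025 panel 228/270 = 84.4% → the 2025 panel
Overall: Panel A 193/259 = 74.5%, the 2025 panel 236/292 = 80.8% → the 2025 panel
The 2025 panel wins overall and in every proposal group — no reversal.

No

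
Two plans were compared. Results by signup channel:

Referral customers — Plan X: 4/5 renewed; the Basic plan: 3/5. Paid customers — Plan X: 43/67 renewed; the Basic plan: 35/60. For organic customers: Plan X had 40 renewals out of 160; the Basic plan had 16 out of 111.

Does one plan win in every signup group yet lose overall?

No

Referral: Plan X 4/5 = 80.0%, the Basic plan 3/5 = 60.0% → Plan X
Paid: Plan X 43/67 = 64.2%, the Basic plan 35/60 = 58.3% → Plan X
Organic: Plan X 40/160 = 25.0%, the Basic plan 16/111 = 14.4% → Plan X
Overall: Plan X 87/232 = 37.5%, the Basic plan 54/176 = 30.7% → Plan X
Plan X wins overall and in every signup group — no reversal.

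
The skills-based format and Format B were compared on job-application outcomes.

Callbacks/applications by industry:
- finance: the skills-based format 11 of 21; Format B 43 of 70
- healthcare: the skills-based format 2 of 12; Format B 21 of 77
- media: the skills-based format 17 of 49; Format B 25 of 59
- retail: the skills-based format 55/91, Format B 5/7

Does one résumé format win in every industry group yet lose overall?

Yes

Finance: the skills-based format 11/21 = 52.4%, Format B 43/70 = 61.4% → Format B
Healthcare: the skills-based format 2/12 = 16.7%, Format B 21/77 = 27.3% → Format B
Media: the skills-based format 17/49 = 34.7%, Format B 25/59 = 42.4% → Format B
Retail: the skills-based format 55/91 = 60.4%, Format B 5/7 = 71.4% → Format B
Overall: the skills-based format 85/173 = 49.1%, Format B 94/213 = 44.1% → the skills-based format
Format B wins each industry group but the skills-based format wins overall — the comparison reverses. Format B's applications skew toward healthcare, which has a lower base rate.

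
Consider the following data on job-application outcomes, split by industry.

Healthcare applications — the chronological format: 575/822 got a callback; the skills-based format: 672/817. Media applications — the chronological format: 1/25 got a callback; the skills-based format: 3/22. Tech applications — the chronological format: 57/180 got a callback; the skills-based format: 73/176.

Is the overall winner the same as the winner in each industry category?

Yes

Healthcare: the chronological format 575/822 = 70.0%, the skills-based format 672/817 = 82.3% → the skills-based format
Media: the chronological format 1/25 = 4.0%, the skills-based format 3/22 = 13.6% → the skills-based format
Tech: the chronological format 57/180 = 31.7%, the skills-based format 73/176 = 41.5% → the skills-based format
Overall: the chronological format 633/1027 = 61.6%, the skills-based format 748/1015 = 73.7% → the skills-based format
The skills-based format wins overall and in every industry group — no reversal.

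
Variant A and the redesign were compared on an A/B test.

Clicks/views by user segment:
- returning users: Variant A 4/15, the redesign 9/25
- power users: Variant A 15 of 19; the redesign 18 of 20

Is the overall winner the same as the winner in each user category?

Yes

Returning users: Variant A 4/15 = 26.7%, the redesign 9/25 = 36.0% → the redesign
Power users: Variant A 15/19 = 78.9%, the redesign 18/20 = 90.0% → the redesign
Overall: Variant A 19/34 = 55.9%, the redesign 27/45 = 60.0% → the redesign
The redesign wins overall and in every user group — no reversal.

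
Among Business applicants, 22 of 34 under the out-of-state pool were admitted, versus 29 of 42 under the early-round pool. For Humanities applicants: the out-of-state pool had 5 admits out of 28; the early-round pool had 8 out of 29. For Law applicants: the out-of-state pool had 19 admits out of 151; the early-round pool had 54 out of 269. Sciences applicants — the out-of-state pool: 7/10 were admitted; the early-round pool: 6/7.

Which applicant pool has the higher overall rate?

Business: the out-of-state pool 22/34 = 64.7%, the early-round pool 29/42 = 69.0% → the early-round pool
Humanities: the out-of-state pool 5/28 = 17.9%, the early-round pool 8/29 = 27.6% → the early-round pool
Law: the out-of-state pool 19/151 = 12.6%, the early-round pool 54/269 = 20.1% → the early-round pool
Sciences: the out-of-state pool 7/10 = 70.0%, the early-round pool 6/7 = 85.7% → the early-round pool
Overall: the out-of-state pool 53/223 = 23.8%, the early-round pool 97/347 = 28.0% → the early-round pool

the early-round pool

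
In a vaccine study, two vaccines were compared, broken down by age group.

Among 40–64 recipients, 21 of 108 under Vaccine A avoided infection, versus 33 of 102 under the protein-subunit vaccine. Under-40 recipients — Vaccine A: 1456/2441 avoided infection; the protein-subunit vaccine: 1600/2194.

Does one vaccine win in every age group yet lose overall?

No

40–64: Vaccine A 21/108 = 19.4%, the protein-subunit vaccine 33/102 = 32.4% → the protein-subunit vaccine
Under-40: Vaccine A 1456/2441 = 59.6%, the protein-subunit vaccine 1600/2194 = 72.9% → the protein-subunit vaccine
Overall: Vaccine A 1477/2549 = 57.9%, the protein-subunit vaccine 1633/2296 = 71.1% → the protein-subunit vaccine
The protein-subunit vaccine wins overall and in every age group — no reversal.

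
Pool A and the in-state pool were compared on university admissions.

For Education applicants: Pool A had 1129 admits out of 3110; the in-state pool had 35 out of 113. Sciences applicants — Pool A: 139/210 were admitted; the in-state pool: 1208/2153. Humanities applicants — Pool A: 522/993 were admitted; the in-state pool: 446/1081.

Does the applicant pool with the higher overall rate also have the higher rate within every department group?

Education: Pool A 1129/3110 = 36.3%, the in-state pool 35/113 = 31.0% → Pool A
Sciences: Pool A 139/210 = 66.2%, the in-state pool 1208/2153 = 56.1% → Pool A
Humanities: Pool A 522/993 = 52.6%, the in-state pool 446/1081 = 41.3% → Pool A
Overall: Pool A 1790/4313 = 41.5%, the in-state pool 1689/3347 = 50.5% → the in-state pool
Pool A wins each department group but the in-state pool wins overall — the comparison reverses. Pool A's applicants skew toward Education, which has a lower base rate.

No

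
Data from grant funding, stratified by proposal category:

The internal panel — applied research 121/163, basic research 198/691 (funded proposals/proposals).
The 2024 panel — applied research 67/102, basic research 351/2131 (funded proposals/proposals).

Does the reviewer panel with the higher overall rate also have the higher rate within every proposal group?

Applied research: the internal panel 121/163 = 74.2%, the 2024 panel 67/102 = 65.7% → the internal panel
Basic research: the internal panel 198/691 = 28.7%, the 2024 panel 351/2131 = 16.5% → the internal panel
Overall: the internal panel 319/854 = 37.4%, the 2024 panel 418/2233 = 18.7% → the internal panel
The internal panel wins overall and in every proposal group — no reversal.

Yes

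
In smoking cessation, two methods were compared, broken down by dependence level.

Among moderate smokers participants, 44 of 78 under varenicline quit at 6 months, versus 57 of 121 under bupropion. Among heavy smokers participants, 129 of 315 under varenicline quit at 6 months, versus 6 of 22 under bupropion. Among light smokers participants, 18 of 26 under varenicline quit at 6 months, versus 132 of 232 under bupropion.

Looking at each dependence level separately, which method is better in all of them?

Moderate smokers: varenicline 44/78 = 56.4%, bupropion 57/121 = 47.1% → varenicline
Heavy smokers: varenicline 129/315 = 41.0%, bupropion 6/22 = 27.3% → varenicline
Light smokers: varenicline 18/26 = 69.2%, bupropion 132/232 = 56.9% → varenicline
Varenicline has the higher rate in all 3 groups.

varenicline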